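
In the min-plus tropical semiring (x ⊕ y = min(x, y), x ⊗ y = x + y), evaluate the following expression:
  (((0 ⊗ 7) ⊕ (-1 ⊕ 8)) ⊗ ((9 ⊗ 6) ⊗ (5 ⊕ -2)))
(((0 ⊗ 7) ⊕ (-1 ⊕ 8)) ⊗ ((9 ⊗ 6) ⊗ (5 ⊕ -2))) = 12

Expand innermost to outermost. Recall ⊕ takes the minimum of its arguments and ⊗ takes their sum. Working out the expression (((0 ⊗ 7) ⊕ (-1 ⊕ 8)) ⊗ ((9 ⊗ 6) ⊗ (5 ⊕ -2))) gives 12.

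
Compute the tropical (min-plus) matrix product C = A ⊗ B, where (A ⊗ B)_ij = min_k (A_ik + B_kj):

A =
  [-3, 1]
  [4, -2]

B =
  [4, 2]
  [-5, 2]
A ⊗ B =
  [-4, -1]
  [-7, 0]

Apply the min-plus product entry-by-entry:
  C[0][0] = min over k of (A[0][0] + B[0][0] = -3 + 4 = 1, A[0][1] + B[1][0] = 1 + -5 = -4) = -4 (attained at k = 1)
  C[0][1] = min over k of (A[0][0] + B[0][1] = -3 + 2 = -1, A[0][1] + B[1][1] = 1 + 2 = 3) = -1 (attained at k = 0)
  C[1][0] = min over k of (A[1][0] + B[0][0] = 4 + 4 = 8, A[1][1] + B[1][0] = -2 + -5 = -7) = -7 (attained at k = 1)
  C[1][1] = min over k of (A[1][0] + B[0][1] = 4 + 2 = 6, A[1][1] + B[1][1] = -2 + 2 = 0) = 0 (attained at k = 1)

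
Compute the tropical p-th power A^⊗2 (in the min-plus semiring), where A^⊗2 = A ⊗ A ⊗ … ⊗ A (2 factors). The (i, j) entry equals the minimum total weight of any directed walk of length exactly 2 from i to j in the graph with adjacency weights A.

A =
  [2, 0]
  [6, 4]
A^⊗2 =
  [4, 2]
  [8, 6]

Each entry (A^⊗2)_ij equals the minimum over all length-2 walks i = v_0 → v_1 → … → v_2 = j of Σ_t A[v_t][v_{t+1}]. For example, for (i, j) = (0, 1) we minimise over 2 possible intermediate vertex sequences; the minimum is 2, attained along the walk 0 → 0 → 1.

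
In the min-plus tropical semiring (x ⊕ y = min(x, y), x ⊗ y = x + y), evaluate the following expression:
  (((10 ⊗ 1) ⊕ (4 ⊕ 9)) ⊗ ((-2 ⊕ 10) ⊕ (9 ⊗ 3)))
(((10 ⊗ 1) ⊕ (4 ⊕ 9)) ⊗ ((-2 ⊕ 10) ⊕ (9 ⊗ 3))) = 2

Expand innermost to outermost. Recall ⊕ takes the minimum of its arguments and ⊗ takes their sum. Working out the expression (((10 ⊗ 1) ⊕ (4 ⊕ 9)) ⊗ ((-2 ⊕ 10) ⊕ (9 ⊗ 3))) gives 2.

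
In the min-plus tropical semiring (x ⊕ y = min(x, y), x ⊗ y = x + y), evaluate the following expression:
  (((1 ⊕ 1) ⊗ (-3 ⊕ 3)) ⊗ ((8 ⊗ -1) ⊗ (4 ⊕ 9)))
(((1 ⊕ 1) ⊗ (-3 ⊕ 3)) ⊗ ((8 ⊗ -1) ⊗ (4 ⊕ 9))) = 9

Expand innermost to outermost. Recall ⊕ takes the minimum of its arguments and ⊗ takes their sum. Working out the expression (((1 ⊕ 1) ⊗ (-3 ⊕ 3)) ⊗ ((8 ⊗ -1) ⊗ (4 ⊕ 9))) gives 9.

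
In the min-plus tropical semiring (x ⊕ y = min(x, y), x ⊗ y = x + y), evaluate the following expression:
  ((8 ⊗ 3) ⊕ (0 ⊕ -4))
((8 ⊗ 3) ⊕ (0 ⊕ -4)) = -4

Expand innermost to outermost. Recall ⊕ takes the minimum of its arguments and ⊗ takes their sum. Working out the expression ((8 ⊗ 3) ⊕ (0 ⊕ -4)) gives -4.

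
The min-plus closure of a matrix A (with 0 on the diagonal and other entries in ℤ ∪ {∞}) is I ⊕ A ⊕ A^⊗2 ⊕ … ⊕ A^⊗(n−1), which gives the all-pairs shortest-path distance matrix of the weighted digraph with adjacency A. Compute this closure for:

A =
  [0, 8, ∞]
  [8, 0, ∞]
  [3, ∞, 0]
Closure =
  [0, 8, ∞]
  [8, 0, ∞]
  [3, 11, 0]

This is the Floyd-Warshall all-pairs shortest-path computation. For each intermediate vertex k = 0, 1, …, 2, update dist[i][j] ← min(dist[i][j], dist[i][k] + dist[k][j]). The final matrix gives, for each (i, j), the minimum total weight of any directed path from i to j (possibly empty when i = j).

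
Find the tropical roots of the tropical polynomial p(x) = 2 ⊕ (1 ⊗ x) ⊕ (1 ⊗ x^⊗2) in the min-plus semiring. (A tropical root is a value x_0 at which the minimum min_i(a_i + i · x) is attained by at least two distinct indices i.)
Roots: {0, 1}

Each tropical root is a break point of the lower envelope of the lines y = a_i + i · x (there are 3 lines, with slopes 0, 1, ..., 2). Only the lines that attain the minimum somewhere contribute to roots; other lines are dominated. Here the surviving (envelope) indices are i = 2, i = 1, i = 0.
Intersections between consecutive envelope lines give the roots: for adjacent envelope indices i < j the intersection is x = (a_i − a_j) / (j − i). Reading off the sorted break points: {0, 1}.
Verification: at each break x_0, at least two indices attain the minimum of min_i(a_i + i · x_0).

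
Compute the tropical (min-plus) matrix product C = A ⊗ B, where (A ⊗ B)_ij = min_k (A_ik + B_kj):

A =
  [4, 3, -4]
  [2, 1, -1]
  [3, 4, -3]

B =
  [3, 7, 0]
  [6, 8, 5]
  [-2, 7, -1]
A ⊗ B =
  [-6, 3, -5]
  [-3, 6, -2]
  [-5, 4, -4]

Apply the min-plus product entry-by-entry:
  C[0][0] = min over k of (A[0][0] + B[0][0] = 4 + 3 = 7, A[0][1] + B[1][0] = 3 + 6 = 9, A[0][2] + B[2][0] = -4 + -2 = -6) = -6 (attained at k = 2)
  C[0][1] = min over k of (A[0][0] + B[0][1] = 4 + 7 = 11, A[0][1] + B[1][1] = 3 + 8 = 11, A[0][2] + B[2][1] = -4 + 7 = 3) = 3 (attained at k = 2)
  C[0][2] = min over k of (A[0][0] + B[0][2] = 4 + 0 = 4, A[0][1] + B[1][2] = 3 + 5 = 8, A[0][2] + B[2][2] = -4 + -1 = -5) = -5 (attained at k = 2)
  C[1][0] = min over k of (A[1][0] + B[0][0] = 2 + 3 = 5, A[1][1] + B[1][0] = 1 + 6 = 7, A[1][2] + B[2][0] = -1 + -2 = -3) = -3 (attained at k = 2)
  C[1][1] = min over k of (A[1][0] + B[0][1] = 2 + 7 = 9, A[1][1] + B[1][1] = 1 + 8 = 9, A[1][2] + B[2][1] = -1 + 7 = 6) = 6 (attained at k = 2)
  C[1][2] = min over k of (A[1][0] + B[0][2] = 2 + 0 = 2, A[1][1] + B[1][2] = 1 + 5 = 6, A[1][2] + B[2][2] = -1 + -1 = -2) = -2 (attained at k = 2)
  C[2][0] = min over k of (A[2][0] + B[0][0] = 3 + 3 = 6, A[2][1] + B[1][0] = 4 + 6 = 10, A[2][2] + B[2][0] = -3 + -2 = -5) = -5 (attained at k = 2)
  C[2][1] = min over k of (A[2][0] + B[0][1] = 3 + 7 = 10, A[2][1] + B[1][1] = 4 + 8 = 12, A[2][2] + B[2][1] = -3 + 7 = 4) = 4 (attained at k = 2)
  C[2][2] = min over k of (A[2][0] + B[0][2] = 3 + 0 = 3, A[2][1] + B[1][2] = 4 + 5 = 9, A[2][2] + B[2][2] = -3 + -1 = -4) = -4 (attained at k = 2)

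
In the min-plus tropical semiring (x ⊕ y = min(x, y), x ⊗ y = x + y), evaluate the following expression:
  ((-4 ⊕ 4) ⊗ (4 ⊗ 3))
((-4 ⊕ 4) ⊗ (4 ⊗ 3)) = 3

Expand innermost to outermost. Recall ⊕ takes the minimum of its arguments and ⊗ takes their sum. Working out the expression ((-4 ⊕ 4) ⊗ (4 ⊗ 3)) gives 3.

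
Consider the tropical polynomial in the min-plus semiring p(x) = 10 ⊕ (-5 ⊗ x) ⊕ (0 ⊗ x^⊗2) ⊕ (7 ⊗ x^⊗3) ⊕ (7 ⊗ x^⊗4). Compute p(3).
p(3) = -2

A tropical monomial a ⊗ x^⊗i evaluates to a + i · x. Evaluating each term at x = 3:
  Term 0 contributes 10 + 0 · 3 = 10
  Term 1 contributes -5 + 1 · 3 = -2
  Term 2 contributes 0 + 2 · 3 = 6
  Term 3 contributes 7 + 3 · 3 = 16
  Term 4 contributes 7 + 4 · 3 = 19
p(3) = ⊕ of these = min[10, -2, 6, 16, 19] = -2.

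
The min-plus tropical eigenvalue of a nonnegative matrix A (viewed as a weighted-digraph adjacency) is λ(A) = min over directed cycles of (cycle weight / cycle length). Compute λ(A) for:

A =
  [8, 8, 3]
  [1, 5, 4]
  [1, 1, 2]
λ(A) = 5/3

Enumerate directed cycles and compute their means (weight / length). Sample:
  cycle 0 → 0: weight = 8, length = 1, mean = 8/1 ≈ 8.000
  cycle 1 → 1: weight = 5, length = 1, mean = 5/1 ≈ 5.000
  cycle 2 → 2: weight = 2, length = 1, mean = 2/1 ≈ 2.000
  cycle 0 → 1 → 0: weight = 9, length = 2, mean = 9/2 ≈ 4.500
  cycle 0 → 2 → 0: weight = 4, length = 2, mean = 4/2 ≈ 2.000
  cycle 1 → 0 → 1: weight = 9, length = 2, mean = 9/2 ≈ 4.500
Minimum mean = 1.667, attained e.g. along the cycle 0 → 2 → 1 → 0 with weight 5 and length 3. So λ(A) = 5/3 = 5/3.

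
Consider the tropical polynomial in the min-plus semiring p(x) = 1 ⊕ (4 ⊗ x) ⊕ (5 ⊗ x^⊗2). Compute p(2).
p(2) = 1

A tropical monomial a ⊗ x^⊗i evaluates to a + i · x. Evaluating each term at x = 2:
  Term 0 contributes 1 + 0 · 2 = 1
  Term 1 contributes 4 + 1 · 2 = 6
  Term 2 contributes 5 + 2 · 2 = 9
p(2) = ⊕ of these = min[1, 6, 9] = 1.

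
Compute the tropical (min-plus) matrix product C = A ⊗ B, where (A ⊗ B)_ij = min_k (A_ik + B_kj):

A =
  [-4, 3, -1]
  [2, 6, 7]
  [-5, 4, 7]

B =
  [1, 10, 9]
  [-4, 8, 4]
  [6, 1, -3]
A ⊗ B =
  [-3, 0, -4]
  [2, 8, 4]
  [-4, 5, 4]

Apply the min-plus product entry-by-entry:
  C[0][0] = min over k of (A[0][0] + B[0][0] = -4 + 1 = -3, A[0][1] + B[1][0] = 3 + -4 = -1, A[0][2] + B[2][0] = -1 + 6 = 5) = -3 (attained at k = 0)
  C[0][1] = min over k of (A[0][0] + B[0][1] = -4 + 10 = 6, A[0][1] + B[1][1] = 3 + 8 = 11, A[0][2] + B[2][1] = -1 + 1 = 0) = 0 (attained at k = 2)
  C[0][2] = min over k of (A[0][0] + B[0][2] = -4 + 9 = 5, A[0][1] + B[1][2] = 3 + 4 = 7, A[0][2] + B[2][2] = -1 + -3 = -4) = -4 (attained at k = 2)
  C[1][0] = min over k of (A[1][0] + B[0][0] = 2 + 1 = 3, A[1][1] + B[1][0] = 6 + -4 = 2, A[1][2] + B[2][0] = 7 + 6 = 13) = 2 (attained at k = 1)
  C[1][1] = min over k of (A[1][0] + B[0][1] = 2 + 10 = 12, A[1][1] + B[1][1] = 6 + 8 = 14, A[1][2] + B[2][1] = 7 + 1 = 8) = 8 (attained at k = 2)
  C[1][2] = min over k of (A[1][0] + B[0][2] = 2 + 9 = 11, A[1][1] + B[1][2] = 6 + 4 = 10, A[1][2] + B[2][2] = 7 + -3 = 4) = 4 (attained at k = 2)
  C[2][0] = min over k of (A[2][0] + B[0][0] = -5 + 1 = -4, A[2][1] + B[1][0] = 4 + -4 = 0, A[2][2] + B[2][0] = 7 + 6 = 13) = -4 (attained at k = 0)
  C[2][1] = min over k of (A[2][0] + B[0][1] = -5 + 10 = 5, A[2][1] + B[1][1] = 4 + 8 = 12, A[2][2] + B[2][1] = 7 + 1 = 8) = 5 (attained at k = 0)
  C[2][2] = min over k of (A[2][0] + B[0][2] = -5 + 9 = 4, A[2][1] + B[1][2] = 4 + 4 = 8, A[2][2] + B[2][2] = 7 + -3 = 4) = 4 (attained at k = 0)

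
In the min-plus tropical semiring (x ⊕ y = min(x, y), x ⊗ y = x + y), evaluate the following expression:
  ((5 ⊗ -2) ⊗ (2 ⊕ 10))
((5 ⊗ -2) ⊗ (2 ⊕ 10)) = 5

Expand innermost to outermost. Recall ⊕ takes the minimum of its arguments and ⊗ takes their sum. Working out the expression ((5 ⊗ -2) ⊗ (2 ⊕ 10)) gives 5.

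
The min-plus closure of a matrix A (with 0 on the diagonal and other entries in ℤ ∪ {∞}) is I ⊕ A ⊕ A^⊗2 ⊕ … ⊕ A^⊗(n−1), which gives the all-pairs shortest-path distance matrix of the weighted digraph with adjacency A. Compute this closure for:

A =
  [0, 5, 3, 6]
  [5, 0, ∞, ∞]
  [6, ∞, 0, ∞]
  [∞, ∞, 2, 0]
Closure =
  [0, 5, 3, 6]
  [5, 0, 8, 11]
  [6, 11, 0, 12]
  [8, 13, 2, 0]

This is the Floyd-Warshall all-pairs shortest-path computation. For each intermediate vertex k = 0, 1, …, 3, update dist[i][j] ← min(dist[i][j], dist[i][k] + dist[k][j]). The final matrix gives, for each (i, j), the minimum total weight of any directed path from i to j (possibly empty when i = j).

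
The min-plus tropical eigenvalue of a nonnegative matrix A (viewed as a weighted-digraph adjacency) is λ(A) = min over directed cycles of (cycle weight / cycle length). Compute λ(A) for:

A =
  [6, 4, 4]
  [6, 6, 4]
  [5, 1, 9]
λ(A) = 5/2

Enumerate directed cycles and compute their means (weight / length). Sample:
  cycle 0 → 0: weight = 6, length = 1, mean = 6/1 ≈ 6.000
  cycle 1 → 1: weight = 6, length = 1, mean = 6/1 ≈ 6.000
  cycle 2 → 2: weight = 9, length = 1, mean = 9/1 ≈ 9.000
  cycle 0 → 1 → 0: weight = 10, length = 2, mean = 10/2 ≈ 5.000
  cycle 0 → 2 → 0: weight = 9, length = 2, mean = 9/2 ≈ 4.500
  cycle 1 → 0 → 1: weight = 10, length = 2, mean = 10/2 ≈ 5.000
Minimum mean = 2.500, attained e.g. along the cycle 1 → 2 → 1 with weight 5 and length 2. So λ(A) = 5/2 = 5/2.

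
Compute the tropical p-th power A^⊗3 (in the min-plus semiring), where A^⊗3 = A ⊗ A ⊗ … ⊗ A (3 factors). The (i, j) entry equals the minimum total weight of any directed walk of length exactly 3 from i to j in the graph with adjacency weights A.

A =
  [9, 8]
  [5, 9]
A^⊗3 =
  [22, 21]
  [18, 22]

Each entry (A^⊗3)_ij equals the minimum over all length-3 walks i = v_0 → v_1 → … → v_3 = j of Σ_t A[v_t][v_{t+1}]. For example, for (i, j) = (0, 1) we minimise over 4 possible intermediate vertex sequences; the minimum is 21, attained along the walk 0 → 1 → 0 → 1.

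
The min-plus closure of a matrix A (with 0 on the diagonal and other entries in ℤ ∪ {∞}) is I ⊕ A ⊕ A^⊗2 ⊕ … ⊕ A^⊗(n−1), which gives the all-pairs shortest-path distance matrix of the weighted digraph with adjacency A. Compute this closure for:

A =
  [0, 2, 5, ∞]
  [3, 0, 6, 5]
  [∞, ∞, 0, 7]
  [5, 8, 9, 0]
Closure =
  [0, 2, 5, 7]
  [3, 0, 6, 5]
  [12, 14, 0, 7]
  [5, 7, 9, 0]

This is the Floyd-Warshall all-pairs shortest-path computation. For each intermediate vertex k = 0, 1, …, 3, update dist[i][j] ← min(dist[i][j], dist[i][k] + dist[k][j]). The final matrix gives, for each (i, j), the minimum total weight of any directed path from i to j (possibly empty when i = j).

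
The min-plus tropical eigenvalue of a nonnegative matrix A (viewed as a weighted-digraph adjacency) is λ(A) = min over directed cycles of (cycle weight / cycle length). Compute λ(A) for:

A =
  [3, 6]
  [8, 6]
λ(A) = 3

Enumerate directed cycles and compute their means (weight / length). Sample:
  cycle 0 → 0: weight = 3, length = 1, mean = 3/1 ≈ 3.000
  cycle 1 → 1: weight = 6, length = 1, mean = 6/1 ≈ 6.000
  cycle 0 → 1 → 0: weight = 14, length = 2, mean = 14/2 ≈ 7.000
  cycle 1 → 0 → 1: weight = 14, length = 2, mean = 14/2 ≈ 7.000
Minimum mean = 3.000, attained e.g. along the cycle 0 → 0 with weight 3 and length 1. So λ(A) = 3/1 = 3.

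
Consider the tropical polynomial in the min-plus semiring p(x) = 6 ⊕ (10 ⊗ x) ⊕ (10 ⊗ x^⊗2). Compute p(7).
p(7) = 6

A tropical monomial a ⊗ x^⊗i evaluates to a + i · x. Evaluating each term at x = 7:
  Term 0 contributes 6 + 0 · 7 = 6
  Term 1 contributes 10 + 1 · 7 = 17
  Term 2 contributes 10 + 2 · 7 = 24
p(7) = ⊕ of these = min[6, 17, 24] = 6.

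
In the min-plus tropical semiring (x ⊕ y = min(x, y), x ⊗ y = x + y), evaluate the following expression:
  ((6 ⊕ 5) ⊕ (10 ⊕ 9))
((6 ⊕ 5) ⊕ (10 ⊕ 9)) = 5

Expand innermost to outermost. Recall ⊕ takes the minimum of its arguments and ⊗ takes their sum. Working out the expression ((6 ⊕ 5) ⊕ (10 ⊕ 9)) gives 5.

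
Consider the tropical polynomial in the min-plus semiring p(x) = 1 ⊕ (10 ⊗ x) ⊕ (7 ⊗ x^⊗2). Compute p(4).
p(4) = 1

A tropical monomial a ⊗ x^⊗i evaluates to a + i · x. Evaluating each term at x = 4:
  Term 0 contributes 1 + 0 · 4 = 1
  Term 1 contributes 10 + 1 · 4 = 14
  Term 2 contributes 7 + 2 · 4 = 15
p(4) = ⊕ of these = min[1, 14, 15] = 1.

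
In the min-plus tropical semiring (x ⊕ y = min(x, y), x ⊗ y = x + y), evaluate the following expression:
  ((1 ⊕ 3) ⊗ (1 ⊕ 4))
((1 ⊕ 3) ⊗ (1 ⊕ 4)) = 2

Expand innermost to outermost. Recall ⊕ takes the minimum of its arguments and ⊗ takes their sum. Working out the expression ((1 ⊕ 3) ⊗ (1 ⊕ 4)) gives 2.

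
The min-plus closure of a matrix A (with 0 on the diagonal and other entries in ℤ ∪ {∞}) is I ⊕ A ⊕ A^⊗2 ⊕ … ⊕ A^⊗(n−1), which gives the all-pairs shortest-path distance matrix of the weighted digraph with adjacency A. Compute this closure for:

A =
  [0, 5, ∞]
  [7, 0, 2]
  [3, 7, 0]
Closure =
  [0, 5, 7]
  [5, 0, 2]
  [3, 7, 0]

This is the Floyd-Warshall all-pairs shortest-path computation. For each intermediate vertex k = 0, 1, …, 2, update dist[i][j] ← min(dist[i][j], dist[i][k] + dist[k][j]). The final matrix gives, for each (i, j), the minimum total weight of any directed path from i to j (possibly empty when i = j).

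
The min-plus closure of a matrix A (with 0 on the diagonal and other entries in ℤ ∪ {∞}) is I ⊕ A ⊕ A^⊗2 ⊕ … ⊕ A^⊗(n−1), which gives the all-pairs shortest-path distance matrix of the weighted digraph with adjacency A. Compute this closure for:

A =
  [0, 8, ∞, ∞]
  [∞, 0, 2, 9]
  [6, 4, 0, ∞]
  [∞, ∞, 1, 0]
Closure =
  [0, 8, 10, 17]
  [8, 0, 2, 9]
  [6, 4, 0, 13]
  [7, 5, 1, 0]

This is the Floyd-Warshall all-pairs shortest-path computation. For each intermediate vertex k = 0, 1, …, 3, update dist[i][j] ← min(dist[i][j], dist[i][k] + dist[k][j]). The final matrix gives, for each (i, j), the minimum total weight of any directed path from i to j (possibly empty when i = j).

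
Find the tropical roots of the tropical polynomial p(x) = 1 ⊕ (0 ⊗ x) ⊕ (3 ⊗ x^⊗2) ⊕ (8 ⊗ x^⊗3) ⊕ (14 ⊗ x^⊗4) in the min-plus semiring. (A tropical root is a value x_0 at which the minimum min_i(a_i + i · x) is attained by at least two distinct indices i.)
Roots: {-6, -5, -3, 1}

Each tropical root is a break point of the lower envelope of the lines y = a_i + i · x (there are 5 lines, with slopes 0, 1, ..., 4). Only the lines that attain the minimum somewhere contribute to roots; other lines are dominated. Here the surviving (envelope) indices are i = 4, i = 3, i = 2, i = 1, i = 0.
Intersections between consecutive envelope lines give the roots: for adjacent envelope indices i < j the intersection is x = (a_i − a_j) / (j − i). Reading off the sorted break points: {-6, -5, -3, 1}.
Verification: at each break x_0, at least two indices attain the minimum of min_i(a_i + i · x_0).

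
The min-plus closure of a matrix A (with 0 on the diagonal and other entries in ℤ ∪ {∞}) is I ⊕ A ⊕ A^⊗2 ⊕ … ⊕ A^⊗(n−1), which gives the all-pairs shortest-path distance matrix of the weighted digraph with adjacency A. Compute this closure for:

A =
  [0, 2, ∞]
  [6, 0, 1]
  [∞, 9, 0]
Closure =
  [0, 2, 3]
  [6, 0, 1]
  [15, 9, 0]

This is the Floyd-Warshall all-pairs shortest-path computation. For each intermediate vertex k = 0, 1, …, 2, update dist[i][j] ← min(dist[i][j], dist[i][k] + dist[k][j]). The final matrix gives, for each (i, j), the minimum total weight of any directed path from i to j (possibly empty when i = j).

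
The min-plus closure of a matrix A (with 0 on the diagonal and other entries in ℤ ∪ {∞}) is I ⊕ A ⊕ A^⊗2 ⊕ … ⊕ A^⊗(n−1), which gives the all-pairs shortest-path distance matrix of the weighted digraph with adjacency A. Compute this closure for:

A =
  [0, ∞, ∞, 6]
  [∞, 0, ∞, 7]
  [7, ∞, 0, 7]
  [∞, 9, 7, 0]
Closure =
  [0, 15, 13, 6]
  [21, 0, 14, 7]
  [7, 16, 0, 7]
  [14, 9, 7, 0]

This is the Floyd-Warshall all-pairs shortest-path computation. For each intermediate vertex k = 0, 1, …, 3, update dist[i][j] ← min(dist[i][j], dist[i][k] + dist[k][j]). The final matrix gives, for each (i, j), the minimum total weight of any directed path from i to j (possibly empty when i = j).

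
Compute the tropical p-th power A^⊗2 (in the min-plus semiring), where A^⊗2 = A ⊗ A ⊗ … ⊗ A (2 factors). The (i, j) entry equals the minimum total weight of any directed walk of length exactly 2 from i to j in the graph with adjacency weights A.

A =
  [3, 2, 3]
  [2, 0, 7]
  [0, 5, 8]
A^⊗2 =
  [3, 2, 6]
  [2, 0, 5]
  [3, 2, 3]

Each entry (A^⊗2)_ij equals the minimum over all length-2 walks i = v_0 → v_1 → … → v_2 = j of Σ_t A[v_t][v_{t+1}]. For example, for (i, j) = (0, 2) we minimise over 3 possible intermediate vertex sequences; the minimum is 6, attained along the walk 0 → 0 → 2.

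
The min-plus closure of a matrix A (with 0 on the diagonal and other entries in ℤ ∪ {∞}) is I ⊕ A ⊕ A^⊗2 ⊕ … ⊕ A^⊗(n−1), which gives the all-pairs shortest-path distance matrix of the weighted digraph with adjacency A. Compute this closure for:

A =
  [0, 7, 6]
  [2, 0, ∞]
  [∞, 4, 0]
Closure =
  [0, 7, 6]
  [2, 0, 8]
  [6, 4, 0]

This is the Floyd-Warshall all-pairs shortest-path computation. For each intermediate vertex k = 0, 1, …, 2, update dist[i][j] ← min(dist[i][j], dist[i][k] + dist[k][j]). The final matrix gives, for each (i, j), the minimum total weight of any directed path from i to j (possibly empty when i = j).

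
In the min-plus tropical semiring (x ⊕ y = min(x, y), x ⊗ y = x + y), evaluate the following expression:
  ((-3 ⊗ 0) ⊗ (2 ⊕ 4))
((-3 ⊗ 0) ⊗ (2 ⊕ 4)) = -1

Expand innermost to outermost. Recall ⊕ takes the minimum of its arguments and ⊗ takes their sum. Working out the expression ((-3 ⊗ 0) ⊗ (2 ⊕ 4)) gives -1.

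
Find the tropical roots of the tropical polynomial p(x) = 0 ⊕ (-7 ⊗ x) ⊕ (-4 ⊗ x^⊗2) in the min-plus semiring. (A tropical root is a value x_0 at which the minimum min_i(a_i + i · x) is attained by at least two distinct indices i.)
Roots: {-3, 7}

Each tropical root is a break point of the lower envelope of the lines y = a_i + i · x (there are 3 lines, with slopes 0, 1, ..., 2). Only the lines that attain the minimum somewhere contribute to roots; other lines are dominated. Here the surviving (envelope) indices are i = 2, i = 1, i = 0.
Intersections between consecutive envelope lines give the roots: for adjacent envelope indices i < j the intersection is x = (a_i − a_j) / (j − i). Reading off the sorted break points: {-3, 7}.
Verification: at each break x_0, at least two indices attain the minimum of min_i(a_i + i · x_0).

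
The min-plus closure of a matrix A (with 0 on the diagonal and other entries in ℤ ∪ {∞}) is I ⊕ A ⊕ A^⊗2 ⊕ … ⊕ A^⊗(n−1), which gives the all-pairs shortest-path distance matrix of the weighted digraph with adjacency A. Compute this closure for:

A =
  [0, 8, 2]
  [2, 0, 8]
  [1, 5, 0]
Closure =
  [0, 7, 2]
  [2, 0, 4]
  [1, 5, 0]

This is the Floyd-Warshall all-pairs shortest-path computation. For each intermediate vertex k = 0, 1, …, 2, update dist[i][j] ← min(dist[i][j], dist[i][k] + dist[k][j]). The final matrix gives, for each (i, j), the minimum total weight of any directed path from i to j (possibly empty when i = j).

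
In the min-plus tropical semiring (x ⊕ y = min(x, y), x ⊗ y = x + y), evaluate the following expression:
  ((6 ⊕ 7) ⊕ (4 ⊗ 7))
((6 ⊕ 7) ⊕ (4 ⊗ 7)) = 6

Expand innermost to outermost. Recall ⊕ takes the minimum of its arguments and ⊗ takes their sum. Working out the expression ((6 ⊕ 7) ⊕ (4 ⊗ 7)) gives 6.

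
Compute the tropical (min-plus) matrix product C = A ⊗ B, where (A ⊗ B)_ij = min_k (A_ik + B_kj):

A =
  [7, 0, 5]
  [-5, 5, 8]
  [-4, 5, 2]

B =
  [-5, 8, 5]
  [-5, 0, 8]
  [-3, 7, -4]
A ⊗ B =
  [-5, 0, 1]
  [-10, 3, 0]
  [-9, 4, -2]

Apply the min-plus product entry-by-entry:
  C[0][0] = min over k of (A[0][0] + B[0][0] = 7 + -5 = 2, A[0][1] + B[1][0] = 0 + -5 = -5, A[0][2] + B[2][0] = 5 + -3 = 2) = -5 (attained at k = 1)
  C[0][1] = min over k of (A[0][0] + B[0][1] = 7 + 8 = 15, A[0][1] + B[1][1] = 0 + 0 = 0, A[0][2] + B[2][1] = 5 + 7 = 12) = 0 (attained at k = 1)
  C[0][2] = min over k of (A[0][0] + B[0][2] = 7 + 5 = 12, A[0][1] + B[1][2] = 0 + 8 = 8, A[0][2] + B[2][2] = 5 + -4 = 1) = 1 (attained at k = 2)
  C[1][0] = min over k of (A[1][0] + B[0][0] = -5 + -5 = -10, A[1][1] + B[1][0] = 5 + -5 = 0, A[1][2] + B[2][0] = 8 + -3 = 5) = -10 (attained at k = 0)
  C[1][1] = min over k of (A[1][0] + B[0][1] = -5 + 8 = 3, A[1][1] + B[1][1] = 5 + 0 = 5, A[1][2] + B[2][1] = 8 + 7 = 15) = 3 (attained at k = 0)
  C[1][2] = min over k of (A[1][0] + B[0][2] = -5 + 5 = 0, A[1][1] + B[1][2] = 5 + 8 = 13, A[1][2] + B[2][2] = 8 + -4 = 4) = 0 (attained at k = 0)
  C[2][0] = min over k of (A[2][0] + B[0][0] = -4 + -5 = -9, A[2][1] + B[1][0] = 5 + -5 = 0, A[2][2] + B[2][0] = 2 + -3 = -1) = -9 (attained at k = 0)
  C[2][1] = min over k of (A[2][0] + B[0][1] = -4 + 8 = 4, A[2][1] + B[1][1] = 5 + 0 = 5, A[2][2] + B[2][1] = 2 + 7 = 9) = 4 (attained at k = 0)
  C[2][2] = min over k of (A[2][0] + B[0][2] = -4 + 5 = 1, A[2][1] + B[1][2] = 5 + 8 = 13, A[2][2] + B[2][2] = 2 + -4 = -2) = -2 (attained at k = 2)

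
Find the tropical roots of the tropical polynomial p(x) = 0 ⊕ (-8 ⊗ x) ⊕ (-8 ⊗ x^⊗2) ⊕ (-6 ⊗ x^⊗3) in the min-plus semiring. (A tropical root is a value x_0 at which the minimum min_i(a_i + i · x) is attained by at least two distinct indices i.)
Roots: {-2, 0, 8}

Each tropical root is a break point of the lower envelope of the lines y = a_i + i · x (there are 4 lines, with slopes 0, 1, ..., 3). Only the lines that attain the minimum somewhere contribute to roots; other lines are dominated. Here the surviving (envelope) indices are i = 3, i = 2, i = 1, i = 0.
Intersections between consecutive envelope lines give the roots: for adjacent envelope indices i < j the intersection is x = (a_i − a_j) / (j − i). Reading off the sorted break points: {-2, 0, 8}.
Verification: at each break x_0, at least two indices attain the minimum of min_i(a_i + i · x_0).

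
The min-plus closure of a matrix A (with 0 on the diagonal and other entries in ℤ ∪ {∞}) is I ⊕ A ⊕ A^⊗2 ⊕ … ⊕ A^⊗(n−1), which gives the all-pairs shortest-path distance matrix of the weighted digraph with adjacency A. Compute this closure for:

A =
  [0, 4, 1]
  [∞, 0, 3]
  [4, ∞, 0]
Closure =
  [0, 4, 1]
  [7, 0, 3]
  [4, 8, 0]

This is the Floyd-Warshall all-pairs shortest-path computation. For each intermediate vertex k = 0, 1, …, 2, update dist[i][j] ← min(dist[i][j], dist[i][k] + dist[k][j]). The final matrix gives, for each (i, j), the minimum total weight of any directed path from i to j (possibly empty when i = j).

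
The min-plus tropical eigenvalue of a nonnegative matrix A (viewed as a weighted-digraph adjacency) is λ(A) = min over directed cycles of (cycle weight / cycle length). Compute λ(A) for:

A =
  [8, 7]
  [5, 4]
λ(A) = 4

Enumerate directed cycles and compute their means (weight / length). Sample:
  cycle 0 → 0: weight = 8, length = 1, mean = 8/1 ≈ 8.000
  cycle 1 → 1: weight = 4, length = 1, mean = 4/1 ≈ 4.000
  cycle 0 → 1 → 0: weight = 12, length = 2, mean = 12/2 ≈ 6.000
  cycle 1 → 0 → 1: weight = 12, length = 2, mean = 12/2 ≈ 6.000
Minimum mean = 4.000, attained e.g. along the cycle 1 → 1 with weight 4 and length 1. So λ(A) = 4/1 = 4.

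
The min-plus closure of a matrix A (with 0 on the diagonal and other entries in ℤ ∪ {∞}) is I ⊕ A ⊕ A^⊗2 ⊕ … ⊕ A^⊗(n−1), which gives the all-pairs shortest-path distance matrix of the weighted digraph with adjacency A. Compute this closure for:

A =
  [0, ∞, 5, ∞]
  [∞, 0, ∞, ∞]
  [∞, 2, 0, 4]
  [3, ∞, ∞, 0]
Closure =
  [0, 7, 5, 9]
  [∞, 0, ∞, ∞]
  [7, 2, 0, 4]
  [3, 10, 8, 0]

This is the Floyd-Warshall all-pairs shortest-path computation. For each intermediate vertex k = 0, 1, …, 3, update dist[i][j] ← min(dist[i][j], dist[i][k] + dist[k][j]). The final matrix gives, for each (i, j), the minimum total weight of any directed path from i to j (possibly empty when i = j).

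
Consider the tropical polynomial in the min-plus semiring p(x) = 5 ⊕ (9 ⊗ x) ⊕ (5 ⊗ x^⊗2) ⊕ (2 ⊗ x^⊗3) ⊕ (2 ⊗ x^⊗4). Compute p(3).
p(3) = 5

A tropical monomial a ⊗ x^⊗i evaluates to a + i · x. Evaluating each term at x = 3:
  Term 0 contributes 5 + 0 · 3 = 5
  Term 1 contributes 9 + 1 · 3 = 12
  Term 2 contributes 5 + 2 · 3 = 11
  Term 3 contributes 2 + 3 · 3 = 11
  Term 4 contributes 2 + 4 · 3 = 14
p(3) = ⊕ of these = min[5, 12, 11, 11, 14] = 5.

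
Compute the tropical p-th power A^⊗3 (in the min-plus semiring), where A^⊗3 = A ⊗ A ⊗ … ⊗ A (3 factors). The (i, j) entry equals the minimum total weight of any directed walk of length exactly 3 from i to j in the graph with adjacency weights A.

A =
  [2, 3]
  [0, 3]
A^⊗3 =
  [5, 6]
  [3, 5]

Each entry (A^⊗3)_ij equals the minimum over all length-3 walks i = v_0 → v_1 → … → v_3 = j of Σ_t A[v_t][v_{t+1}]. For example, for (i, j) = (0, 1) we minimise over 4 possible intermediate vertex sequences; the minimum is 6, attained along the walk 0 → 1 → 0 → 1.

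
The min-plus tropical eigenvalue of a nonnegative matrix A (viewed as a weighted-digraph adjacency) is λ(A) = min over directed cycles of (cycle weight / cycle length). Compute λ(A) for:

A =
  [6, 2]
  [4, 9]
λ(A) = 3

Enumerate directed cycles and compute their means (weight / length). Sample:
  cycle 0 → 0: weight = 6, length = 1, mean = 6/1 ≈ 6.000
  cycle 1 → 1: weight = 9, length = 1, mean = 9/1 ≈ 9.000
  cycle 0 → 1 → 0: weight = 6, length = 2, mean = 6/2 ≈ 3.000
  cycle 1 → 0 → 1: weight = 6, length = 2, mean = 6/2 ≈ 3.000
Minimum mean = 3.000, attained e.g. along the cycle 0 → 1 → 0 with weight 6 and length 2. So λ(A) = 6/2 = 3.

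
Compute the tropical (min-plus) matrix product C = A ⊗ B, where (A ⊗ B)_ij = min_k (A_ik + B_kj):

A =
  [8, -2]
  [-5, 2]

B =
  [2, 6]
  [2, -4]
A ⊗ B =
  [0, -6]
  [-3, -2]

Apply the min-plus product entry-by-entry:
  C[0][0] = min over k of (A[0][0] + B[0][0] = 8 + 2 = 10, A[0][1] + B[1][0] = -2 + 2 = 0) = 0 (attained at k = 1)
  C[0][1] = min over k of (A[0][0] + B[0][1] = 8 + 6 = 14, A[0][1] + B[1][1] = -2 + -4 = -6) = -6 (attained at k = 1)
  C[1][0] = min over k of (A[1][0] + B[0][0] = -5 + 2 = -3, A[1][1] + B[1][0] = 2 + 2 = 4) = -3 (attained at k = 0)
  C[1][1] = min over k of (A[1][0] + B[0][1] = -5 + 6 = 1, A[1][1] + B[1][1] = 2 + -4 = -2) = -2 (attained at k = 1)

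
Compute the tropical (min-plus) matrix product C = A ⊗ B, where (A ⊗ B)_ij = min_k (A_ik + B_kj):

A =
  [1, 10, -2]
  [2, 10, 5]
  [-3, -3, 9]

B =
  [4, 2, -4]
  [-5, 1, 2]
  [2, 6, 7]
A ⊗ B =
  [0, 3, -3]
  [5, 4, -2]
  [-8, -2, -7]

Apply the min-plus product entry-by-entry:
  C[0][0] = min over k of (A[0][0] + B[0][0] = 1 + 4 = 5, A[0][1] + B[1][0] = 10 + -5 = 5, A[0][2] + B[2][0] = -2 + 2 = 0) = 0 (attained at k = 2)
  C[0][1] = min over k of (A[0][0] + B[0][1] = 1 + 2 = 3, A[0][1] + B[1][1] = 10 + 1 = 11, A[0][2] + B[2][1] = -2 + 6 = 4) = 3 (attained at k = 0)
  C[0][2] = min over k of (A[0][0] + B[0][2] = 1 + -4 = -3, A[0][1] + B[1][2] = 10 + 2 = 12, A[0][2] + B[2][2] = -2 + 7 = 5) = -3 (attained at k = 0)
  C[1][0] = min over k of (A[1][0] + B[0][0] = 2 + 4 = 6, A[1][1] + B[1][0] = 10 + -5 = 5, A[1][2] + B[2][0] = 5 + 2 = 7) = 5 (attained at k = 1)
  C[1][1] = min over k of (A[1][0] + B[0][1] = 2 + 2 = 4, A[1][1] + B[1][1] = 10 + 1 = 11, A[1][2] + B[2][1] = 5 + 6 = 11) = 4 (attained at k = 0)
  C[1][2] = min over k of (A[1][0] + B[0][2] = 2 + -4 = -2, A[1][1] + B[1][2] = 10 + 2 = 12, A[1][2] + B[2][2] = 5 + 7 = 12) = -2 (attained at k = 0)
  C[2][0] = min over k of (A[2][0] + B[0][0] = -3 + 4 = 1, A[2][1] + B[1][0] = -3 + -5 = -8, A[2][2] + B[2][0] = 9 + 2 = 11) = -8 (attained at k = 1)
  C[2][1] = min over k of (A[2][0] + B[0][1] = -3 + 2 = -1, A[2][1] + B[1][1] = -3 + 1 = -2, A[2][2] + B[2][1] = 9 + 6 = 15) = -2 (attained at k = 1)
  C[2][2] = min over k of (A[2][0] + B[0][2] = -3 + -4 = -7, A[2][1] + B[1][2] = -3 + 2 = -1, A[2][2] + B[2][2] = 9 + 7 = 16) = -7 (attained at k = 0)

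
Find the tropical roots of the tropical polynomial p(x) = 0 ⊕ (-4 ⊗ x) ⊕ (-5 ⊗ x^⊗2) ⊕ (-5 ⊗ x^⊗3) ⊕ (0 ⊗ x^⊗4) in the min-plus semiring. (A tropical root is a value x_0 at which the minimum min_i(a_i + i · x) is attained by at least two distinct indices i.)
Roots: {-5, 0, 1, 4}

Each tropical root is a break point of the lower envelope of the lines y = a_i + i · x (there are 5 lines, with slopes 0, 1, ..., 4). Only the lines that attain the minimum somewhere contribute to roots; other lines are dominated. Here the surviving (envelope) indices are i = 4, i = 3, i = 2, i = 1, i = 0.
Intersections between consecutive envelope lines give the roots: for adjacent envelope indices i < j the intersection is x = (a_i − a_j) / (j − i). Reading off the sorted break points: {-5, 0, 1, 4}.
Verification: at each break x_0, at least two indices attain the minimum of min_i(a_i + i · x_0).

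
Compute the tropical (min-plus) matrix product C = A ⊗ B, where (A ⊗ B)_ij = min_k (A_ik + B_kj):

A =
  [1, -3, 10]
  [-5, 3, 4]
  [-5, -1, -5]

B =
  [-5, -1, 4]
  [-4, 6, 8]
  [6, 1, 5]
A ⊗ B =
  [-7, 0, 5]
  [-10, -6, -1]
  [-10, -6, -1]

Apply the min-plus product entry-by-entry:
  C[0][0] = min over k of (A[0][0] + B[0][0] = 1 + -5 = -4, A[0][1] + B[1][0] = -3 + -4 = -7, A[0][2] + B[2][0] = 10 + 6 = 16) = -7 (attained at k = 1)
  C[0][1] = min over k of (A[0][0] + B[0][1] = 1 + -1 = 0, A[0][1] + B[1][1] = -3 + 6 = 3, A[0][2] + B[2][1] = 10 + 1 = 11) = 0 (attained at k = 0)
  C[0][2] = min over k of (A[0][0] + B[0][2] = 1 + 4 = 5, A[0][1] + B[1][2] = -3 + 8 = 5, A[0][2] + B[2][2] = 10 + 5 = 15) = 5 (attained at k = 0)
  C[1][0] = min over k of (A[1][0] + B[0][0] = -5 + -5 = -10, A[1][1] + B[1][0] = 3 + -4 = -1, A[1][2] + B[2][0] = 4 + 6 = 10) = -10 (attained at k = 0)
  C[1][1] = min over k of (A[1][0] + B[0][1] = -5 + -1 = -6, A[1][1] + B[1][1] = 3 + 6 = 9, A[1][2] + B[2][1] = 4 + 1 = 5) = -6 (attained at k = 0)
  C[1][2] = min over k of (A[1][0] + B[0][2] = -5 + 4 = -1, A[1][1] + B[1][2] = 3 + 8 = 11, A[1][2] + B[2][2] = 4 + 5 = 9) = -1 (attained at k = 0)
  C[2][0] = min over k of (A[2][0] + B[0][0] = -5 + -5 = -10, A[2][1] + B[1][0] = -1 + -4 = -5, A[2][2] + B[2][0] = -5 + 6 = 1) = -10 (attained at k = 0)
  C[2][1] = min over k of (A[2][0] + B[0][1] = -5 + -1 = -6, A[2][1] + B[1][1] = -1 + 6 = 5, A[2][2] + B[2][1] = -5 + 1 = -4) = -6 (attained at k = 0)
  C[2][2] = min over k of (A[2][0] + B[0][2] = -5 + 4 = -1, A[2][1] + B[1][2] = -1 + 8 = 7, A[2][2] + B[2][2] = -5 + 5 = 0) = -1 (attained at k = 0)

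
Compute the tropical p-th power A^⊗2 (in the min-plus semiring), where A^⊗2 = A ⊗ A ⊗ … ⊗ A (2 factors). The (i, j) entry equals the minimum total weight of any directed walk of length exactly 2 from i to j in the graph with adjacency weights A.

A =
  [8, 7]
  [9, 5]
A^⊗2 =
  [16, 12]
  [14, 10]

Each entry (A^⊗2)_ij equals the minimum over all length-2 walks i = v_0 → v_1 → … → v_2 = j of Σ_t A[v_t][v_{t+1}]. For example, for (i, j) = (0, 1) we minimise over 2 possible intermediate vertex sequences; the minimum is 12, attained along the walk 0 → 1 → 1.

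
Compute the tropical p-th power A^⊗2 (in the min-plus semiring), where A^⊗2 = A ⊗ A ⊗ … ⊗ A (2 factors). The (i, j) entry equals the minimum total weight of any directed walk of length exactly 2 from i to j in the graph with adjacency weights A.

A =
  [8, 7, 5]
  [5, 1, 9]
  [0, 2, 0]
A^⊗2 =
  [5, 7, 5]
  [6, 2, 9]
  [0, 2, 0]

Each entry (A^⊗2)_ij equals the minimum over all length-2 walks i = v_0 → v_1 → … → v_2 = j of Σ_t A[v_t][v_{t+1}]. For example, for (i, j) = (0, 2) we minimise over 3 possible intermediate vertex sequences; the minimum is 5, attained along the walk 0 → 2 → 2.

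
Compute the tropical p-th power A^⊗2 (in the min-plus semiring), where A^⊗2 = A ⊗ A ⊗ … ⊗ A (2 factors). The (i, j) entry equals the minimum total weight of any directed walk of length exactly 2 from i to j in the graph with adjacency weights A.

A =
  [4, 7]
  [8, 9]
A^⊗2 =
  [8, 11]
  [12, 15]

Each entry (A^⊗2)_ij equals the minimum over all length-2 walks i = v_0 → v_1 → … → v_2 = j of Σ_t A[v_t][v_{t+1}]. For example, for (i, j) = (0, 1) we minimise over 2 possible intermediate vertex sequences; the minimum is 11, attained along the walk 0 → 0 → 1.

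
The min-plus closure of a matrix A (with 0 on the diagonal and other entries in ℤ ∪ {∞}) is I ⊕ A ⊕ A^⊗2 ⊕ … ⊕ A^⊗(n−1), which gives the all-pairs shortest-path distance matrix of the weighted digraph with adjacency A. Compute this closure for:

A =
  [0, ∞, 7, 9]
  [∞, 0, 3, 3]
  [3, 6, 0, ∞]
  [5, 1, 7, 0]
Closure =
  [0, 10, 7, 9]
  [6, 0, 3, 3]
  [3, 6, 0, 9]
  [5, 1, 4, 0]

This is the Floyd-Warshall all-pairs shortest-path computation. For each intermediate vertex k = 0, 1, …, 3, update dist[i][j] ← min(dist[i][j], dist[i][k] + dist[k][j]). The final matrix gives, for each (i, j), the minimum total weight of any directed path from i to j (possibly empty when i = j).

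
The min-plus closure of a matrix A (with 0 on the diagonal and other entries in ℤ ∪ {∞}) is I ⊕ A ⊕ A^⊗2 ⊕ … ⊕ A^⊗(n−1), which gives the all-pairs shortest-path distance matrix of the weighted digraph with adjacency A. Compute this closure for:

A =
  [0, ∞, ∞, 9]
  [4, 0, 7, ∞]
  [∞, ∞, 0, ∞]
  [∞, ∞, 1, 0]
Closure =
  [0, ∞, 10, 9]
  [4, 0, 7, 13]
  [∞, ∞, 0, ∞]
  [∞, ∞, 1, 0]

This is the Floyd-Warshall all-pairs shortest-path computation. For each intermediate vertex k = 0, 1, …, 3, update dist[i][j] ← min(dist[i][j], dist[i][k] + dist[k][j]). The final matrix gives, for each (i, j), the minimum total weight of any directed path from i to j (possibly empty when i = j).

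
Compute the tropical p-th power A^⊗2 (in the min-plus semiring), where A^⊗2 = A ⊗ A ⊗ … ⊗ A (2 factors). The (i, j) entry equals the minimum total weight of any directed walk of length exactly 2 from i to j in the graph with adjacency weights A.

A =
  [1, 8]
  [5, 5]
A^⊗2 =
  [2, 9]
  [6, 10]

Each entry (A^⊗2)_ij equals the minimum over all length-2 walks i = v_0 → v_1 → … → v_2 = j of Σ_t A[v_t][v_{t+1}]. For example, for (i, j) = (0, 1) we minimise over 2 possible intermediate vertex sequences; the minimum is 9, attained along the walk 0 → 0 → 1.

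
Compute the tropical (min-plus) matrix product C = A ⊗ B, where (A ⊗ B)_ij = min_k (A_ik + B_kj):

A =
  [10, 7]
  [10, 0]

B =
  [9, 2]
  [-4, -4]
A ⊗ B =
  [3, 3]
  [-4, -4]

Apply the min-plus product entry-by-entry:
  C[0][0] = min over k of (A[0][0] + B[0][0] = 10 + 9 = 19, A[0][1] + B[1][0] = 7 + -4 = 3) = 3 (attained at k = 1)
  C[0][1] = min over k of (A[0][0] + B[0][1] = 10 + 2 = 12, A[0][1] + B[1][1] = 7 + -4 = 3) = 3 (attained at k = 1)
  C[1][0] = min over k of (A[1][0] + B[0][0] = 10 + 9 = 19, A[1][1] + B[1][0] = 0 + -4 = -4) = -4 (attained at k = 1)
  C[1][1] = min over k of (A[1][0] + B[0][1] = 10 + 2 = 12, A[1][1] + B[1][1] = 0 + -4 = -4) = -4 (attained at k = 1)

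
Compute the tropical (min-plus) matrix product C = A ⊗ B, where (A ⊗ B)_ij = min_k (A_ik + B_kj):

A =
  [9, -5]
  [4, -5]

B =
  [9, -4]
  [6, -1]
A ⊗ B =
  [1, -6]
  [1, -6]

Apply the min-plus product entry-by-entry:
  C[0][0] = min over k of (A[0][0] + B[0][0] = 9 + 9 = 18, A[0][1] + B[1][0] = -5 + 6 = 1) = 1 (attained at k = 1)
  C[0][1] = min over k of (A[0][0] + B[0][1] = 9 + -4 = 5, A[0][1] + B[1][1] = -5 + -1 = -6) = -6 (attained at k = 1)
  C[1][0] = min over k of (A[1][0] + B[0][0] = 4 + 9 = 13, A[1][1] + B[1][0] = -5 + 6 = 1) = 1 (attained at k = 1)
  C[1][1] = min over k of (A[1][0] + B[0][1] = 4 + -4 = 0, A[1][1] + B[1][1] = -5 + -1 = -6) = -6 (attained at k = 1)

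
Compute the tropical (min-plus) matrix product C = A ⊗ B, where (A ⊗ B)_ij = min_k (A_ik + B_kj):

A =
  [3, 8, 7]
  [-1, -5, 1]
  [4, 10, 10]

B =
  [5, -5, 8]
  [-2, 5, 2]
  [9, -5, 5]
A ⊗ B =
  [6, -2, 10]
  [-7, -6, -3]
  [8, -1, 12]

Apply the min-plus product entry-by-entry:
  C[0][0] = min over k of (A[0][0] + B[0][0] = 3 + 5 = 8, A[0][1] + B[1][0] = 8 + -2 = 6, A[0][2] + B[2][0] = 7 + 9 = 16) = 6 (attained at k = 1)
  C[0][1] = min over k of (A[0][0] + B[0][1] = 3 + -5 = -2, A[0][1] + B[1][1] = 8 + 5 = 13, A[0][2] + B[2][1] = 7 + -5 = 2) = -2 (attained at k = 0)
  C[0][2] = min over k of (A[0][0] + B[0][2] = 3 + 8 = 11, A[0][1] + B[1][2] = 8 + 2 = 10, A[0][2] + B[2][2] = 7 + 5 = 12) = 10 (attained at k = 1)
  C[1][0] = min over k of (A[1][0] + B[0][0] = -1 + 5 = 4, A[1][1] + B[1][0] = -5 + -2 = -7, A[1][2] + B[2][0] = 1 + 9 = 10) = -7 (attained at k = 1)
  C[1][1] = min over k of (A[1][0] + B[0][1] = -1 + -5 = -6, A[1][1] + B[1][1] = -5 + 5 = 0, A[1][2] + B[2][1] = 1 + -5 = -4) = -6 (attained at k = 0)
  C[1][2] = min over k of (A[1][0] + B[0][2] = -1 + 8 = 7, A[1][1] + B[1][2] = -5 + 2 = -3, A[1][2] + B[2][2] = 1 + 5 = 6) = -3 (attained at k = 1)
  C[2][0] = min over k of (A[2][0] + B[0][0] = 4 + 5 = 9, A[2][1] + B[1][0] = 10 + -2 = 8, A[2][2] + B[2][0] = 10 + 9 = 19) = 8 (attained at k = 1)
  C[2][1] = min over k of (A[2][0] + B[0][1] = 4 + -5 = -1, A[2][1] + B[1][1] = 10 + 5 = 15, A[2][2] + B[2][1] = 10 + -5 = 5) = -1 (attained at k = 0)
  C[2][2] = min over k of (A[2][0] + B[0][2] = 4 + 8 = 12, A[2][1] + B[1][2] = 10 + 2 = 12, A[2][2] + B[2][2] = 10 + 5 = 15) = 12 (attained at k = 0)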